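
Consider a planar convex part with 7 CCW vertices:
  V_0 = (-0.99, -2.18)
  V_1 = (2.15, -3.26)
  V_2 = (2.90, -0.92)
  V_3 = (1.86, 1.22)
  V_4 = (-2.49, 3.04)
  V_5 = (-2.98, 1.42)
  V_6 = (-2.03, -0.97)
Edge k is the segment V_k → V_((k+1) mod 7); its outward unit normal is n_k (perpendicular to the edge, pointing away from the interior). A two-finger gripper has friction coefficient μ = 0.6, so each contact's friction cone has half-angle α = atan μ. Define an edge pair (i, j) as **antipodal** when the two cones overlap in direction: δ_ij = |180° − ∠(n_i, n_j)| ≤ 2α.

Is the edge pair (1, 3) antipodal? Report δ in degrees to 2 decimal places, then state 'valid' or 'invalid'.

δ = 94.93°, invalid

α = atan 0.6 = 30.96°;  2α = 61.93°
edge 1: e_1 = (+0.75, +2.34);  n_1 = (+0.9523, -0.3052)
edge 3: e_3 = (-4.35, +1.82);  n_3 = (+0.3860, +0.9225)
∠(n_1, n_3) = 85.07°
δ = |180° − 85.07°| = 94.93°
94.93° > 2α = 61.93°  →  invalid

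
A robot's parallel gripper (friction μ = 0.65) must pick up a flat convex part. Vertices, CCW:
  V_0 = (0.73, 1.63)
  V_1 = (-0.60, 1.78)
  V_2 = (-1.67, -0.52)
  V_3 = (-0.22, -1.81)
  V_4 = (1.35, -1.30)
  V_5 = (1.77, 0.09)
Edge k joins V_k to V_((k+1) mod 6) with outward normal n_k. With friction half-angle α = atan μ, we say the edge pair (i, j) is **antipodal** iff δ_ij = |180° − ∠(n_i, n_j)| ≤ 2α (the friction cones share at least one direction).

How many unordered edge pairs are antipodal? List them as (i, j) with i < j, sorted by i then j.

count = 7; pairs: (0,2), (0,3), (1,3), (1,4), (1,5), (2,4), (2,5)

α = atan 0.65 = 33.02°;  2α = 66.05°
n_0 = (+0.1121, +0.9937)
n_1 = (-0.9067, +0.4218)
n_2 = (-0.6647, -0.7471)
n_3 = (+0.3089, -0.9511)
n_4 = (+0.9573, -0.2892)
n_5 = (+0.8287, +0.5597)
  (0,1): δ = 108.51°  ·
  (0,2): δ = 35.22°  ✓
  (0,3): δ = 24.43°  ✓
  (0,4): δ = 79.62°  ·
  (0,5): δ = 130.47°  ·
  (1,2): δ = 106.71°  ·
  (1,3): δ = 47.06°  ✓
  (1,4): δ = 8.14°  ✓
  (1,5): δ = 58.98°  ✓
  (2,3): δ = 120.35°  ·
  (2,4): δ = 65.15°  ✓
  (2,5): δ = 14.31°  ✓
  (3,4): δ = 124.81°  ·
  (3,5): δ = 73.96°  ·
  (4,5): δ = 129.16°  ·
antipodal pairs: 7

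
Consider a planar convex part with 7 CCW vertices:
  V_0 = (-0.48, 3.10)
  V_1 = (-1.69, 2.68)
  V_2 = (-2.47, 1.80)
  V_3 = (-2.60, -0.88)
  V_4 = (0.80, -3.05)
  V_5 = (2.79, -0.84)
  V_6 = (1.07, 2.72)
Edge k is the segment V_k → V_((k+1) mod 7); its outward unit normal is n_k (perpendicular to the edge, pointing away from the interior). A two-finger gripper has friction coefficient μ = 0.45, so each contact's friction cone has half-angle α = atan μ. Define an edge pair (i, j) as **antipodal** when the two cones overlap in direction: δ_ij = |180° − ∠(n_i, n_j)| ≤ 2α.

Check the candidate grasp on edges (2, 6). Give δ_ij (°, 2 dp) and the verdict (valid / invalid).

α = atan 0.45 = 24.23°;  2α = 48.46°
edge 2: e_2 = (-0.13, -2.68);  n_2 = (-0.9988, +0.0485)
edge 6: e_6 = (-1.55, +0.38);  n_6 = (+0.2381, +0.9712)
∠(n_2, n_6) = 101.00°
δ = |180° − 101.00°| = 79.00°
79.00° > 2α = 48.46°  →  invalid

δ = 79.00°, invalid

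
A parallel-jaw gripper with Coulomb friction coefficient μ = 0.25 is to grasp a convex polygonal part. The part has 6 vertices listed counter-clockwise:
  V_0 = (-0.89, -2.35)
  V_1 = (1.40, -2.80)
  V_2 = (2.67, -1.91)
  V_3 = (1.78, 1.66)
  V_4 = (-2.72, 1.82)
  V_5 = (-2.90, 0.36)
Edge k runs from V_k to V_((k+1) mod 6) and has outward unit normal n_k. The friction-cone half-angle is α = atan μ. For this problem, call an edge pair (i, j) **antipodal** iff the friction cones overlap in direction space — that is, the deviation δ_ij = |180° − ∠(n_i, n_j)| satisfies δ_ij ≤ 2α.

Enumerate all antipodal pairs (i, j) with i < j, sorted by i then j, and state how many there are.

α = atan 0.25 = 14.04°;  2α = 28.07°
n_0 = (-0.1928, -0.9812)
n_1 = (+0.5739, -0.8189)
n_2 = (+0.9703, +0.2419)
n_3 = (+0.0355, +0.9994)
n_4 = (-0.9925, +0.1224)
n_5 = (-0.8032, -0.5957)
  (0,1): δ = 133.86°  ·
  (0,2): δ = 64.88°  ·
  (0,3): δ = 9.08°  ✓
  (0,4): δ = 94.09°  ·
  (0,5): δ = 137.68°  ·
  (1,2): δ = 111.02°  ·
  (1,3): δ = 37.06°  ·
  (1,4): δ = 47.95°  ·
  (1,5): δ = 91.54°  ·
  (2,3): δ = 106.03°  ·
  (2,4): δ = 21.03°  ✓
  (2,5): δ = 22.57°  ✓
  (3,4): δ = 94.99°  ·
  (3,5): δ = 51.40°  ·
  (4,5): δ = 136.41°  ·
antipodal pairs: 3

count = 3; pairs: (0,3), (2,4), (2,5)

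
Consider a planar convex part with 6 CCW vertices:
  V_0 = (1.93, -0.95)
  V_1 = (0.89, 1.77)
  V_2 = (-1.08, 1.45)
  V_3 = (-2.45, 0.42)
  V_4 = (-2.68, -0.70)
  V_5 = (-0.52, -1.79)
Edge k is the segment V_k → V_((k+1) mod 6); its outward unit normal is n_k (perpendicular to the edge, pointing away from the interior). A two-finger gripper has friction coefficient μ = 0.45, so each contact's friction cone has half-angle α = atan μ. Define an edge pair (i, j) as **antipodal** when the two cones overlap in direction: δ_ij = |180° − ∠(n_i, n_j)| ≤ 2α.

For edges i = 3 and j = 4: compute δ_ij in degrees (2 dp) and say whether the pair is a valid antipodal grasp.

α = atan 0.45 = 24.23°;  2α = 48.46°
edge 3: e_3 = (-0.23, -1.12);  n_3 = (-0.9796, +0.2012)
edge 4: e_4 = (+2.16, -1.09);  n_4 = (-0.4505, -0.8928)
∠(n_3, n_4) = 74.83°
δ = |180° − 74.83°| = 105.17°
105.17° > 2α = 48.46°  →  invalid

δ = 105.17°, invalid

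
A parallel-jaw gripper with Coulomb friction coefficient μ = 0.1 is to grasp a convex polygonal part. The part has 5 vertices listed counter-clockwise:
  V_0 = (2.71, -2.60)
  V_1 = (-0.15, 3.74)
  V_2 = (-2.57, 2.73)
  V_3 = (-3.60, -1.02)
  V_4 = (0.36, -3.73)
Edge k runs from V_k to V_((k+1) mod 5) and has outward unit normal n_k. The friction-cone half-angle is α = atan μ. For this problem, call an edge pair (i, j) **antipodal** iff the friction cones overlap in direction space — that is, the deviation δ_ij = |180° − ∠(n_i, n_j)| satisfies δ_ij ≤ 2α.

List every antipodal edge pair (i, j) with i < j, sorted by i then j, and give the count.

α = atan 0.1 = 5.71°;  2α = 11.42°
n_0 = (+0.9115, +0.4112)
n_1 = (-0.3852, +0.9229)
n_2 = (-0.9643, +0.2649)
n_3 = (-0.5648, -0.8253)
n_4 = (+0.4334, -0.9012)
  (0,1): δ = 91.63°  ·
  (0,2): δ = 39.64°  ·
  (0,3): δ = 31.33°  ·
  (0,4): δ = 91.40°  ·
  (1,2): δ = 128.01°  ·
  (1,3): δ = 57.04°  ·
  (1,4): δ = 3.03°  ✓
  (2,3): δ = 109.03°  ·
  (2,4): δ = 48.96°  ·
  (3,4): δ = 119.93°  ·
antipodal pairs: 1

count = 1; pairs: (1,4)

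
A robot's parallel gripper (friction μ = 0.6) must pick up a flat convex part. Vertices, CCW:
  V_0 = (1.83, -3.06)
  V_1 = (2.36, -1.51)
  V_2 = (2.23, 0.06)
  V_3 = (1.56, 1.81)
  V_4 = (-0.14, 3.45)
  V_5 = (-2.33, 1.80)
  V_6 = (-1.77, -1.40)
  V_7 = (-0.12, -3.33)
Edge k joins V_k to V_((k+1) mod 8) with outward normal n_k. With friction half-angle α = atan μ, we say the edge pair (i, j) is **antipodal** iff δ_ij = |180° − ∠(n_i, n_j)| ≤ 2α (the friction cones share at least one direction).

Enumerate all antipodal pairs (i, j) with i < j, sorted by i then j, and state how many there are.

α = atan 0.6 = 30.96°;  2α = 61.93°
n_0 = (+0.9462, -0.3235)
n_1 = (+0.9966, +0.0825)
n_2 = (+0.9339, +0.3575)
n_3 = (+0.6943, +0.7197)
n_4 = (-0.6017, +0.7987)
n_5 = (-0.9850, -0.1724)
n_6 = (-0.7601, -0.6498)
n_7 = (+0.1372, -0.9905)
  (0,1): δ = 156.39°  ·
  (0,2): δ = 140.17°  ·
  (0,3): δ = 115.09°  ·
  (0,4): δ = 34.13°  ✓
  (0,5): δ = 28.80°  ✓
  (0,6): δ = 59.41°  ✓
  (0,7): δ = 116.76°  ·
  (1,2): δ = 163.78°  ·
  (1,3): δ = 138.70°  ·
  (1,4): δ = 57.74°  ✓
  (1,5): δ = 5.19°  ✓
  (1,6): δ = 35.79°  ✓
  (1,7): δ = 93.15°  ·
  (2,3): δ = 154.92°  ·
  (2,4): δ = 73.95°  ·
  (2,5): δ = 11.02°  ✓
  (2,6): δ = 19.58°  ✓
  (2,7): δ = 76.93°  ·
  (3,4): δ = 99.03°  ·
  (3,5): δ = 36.10°  ✓
  (3,6): δ = 5.50°  ✓
  (3,7): δ = 51.85°  ✓
  (4,5): δ = 117.07°  ·
  (4,6): δ = 86.47°  ·
  (4,7): δ = 29.11°  ✓
  (5,6): δ = 149.40°  ·
  (5,7): δ = 92.04°  ·
  (6,7): δ = 122.64°  ·
antipodal pairs: 12

count = 12; pairs: (0,4), (0,5), (0,6), (1,4), (1,5), (1,6), (2,5), (2,6), (3,5), (3,6), (3,7), (4,7)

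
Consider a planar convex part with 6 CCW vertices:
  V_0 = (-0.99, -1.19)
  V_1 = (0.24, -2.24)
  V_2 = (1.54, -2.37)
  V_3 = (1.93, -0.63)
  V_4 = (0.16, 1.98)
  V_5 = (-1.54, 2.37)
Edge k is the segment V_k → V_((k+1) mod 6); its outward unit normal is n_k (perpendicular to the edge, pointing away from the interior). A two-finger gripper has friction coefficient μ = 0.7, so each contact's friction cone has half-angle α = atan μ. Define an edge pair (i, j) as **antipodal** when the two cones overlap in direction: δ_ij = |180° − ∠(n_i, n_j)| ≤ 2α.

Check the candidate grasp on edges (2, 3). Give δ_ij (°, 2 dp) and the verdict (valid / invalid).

α = atan 0.7 = 34.99°;  2α = 69.98°
edge 2: e_2 = (+0.39, +1.74);  n_2 = (+0.9758, -0.2187)
edge 3: e_3 = (-1.77, +2.61);  n_3 = (+0.8276, +0.5613)
∠(n_2, n_3) = 46.78°
δ = |180° − 46.78°| = 133.22°
133.22° > 2α = 69.98°  →  invalid

δ = 133.22°, invalid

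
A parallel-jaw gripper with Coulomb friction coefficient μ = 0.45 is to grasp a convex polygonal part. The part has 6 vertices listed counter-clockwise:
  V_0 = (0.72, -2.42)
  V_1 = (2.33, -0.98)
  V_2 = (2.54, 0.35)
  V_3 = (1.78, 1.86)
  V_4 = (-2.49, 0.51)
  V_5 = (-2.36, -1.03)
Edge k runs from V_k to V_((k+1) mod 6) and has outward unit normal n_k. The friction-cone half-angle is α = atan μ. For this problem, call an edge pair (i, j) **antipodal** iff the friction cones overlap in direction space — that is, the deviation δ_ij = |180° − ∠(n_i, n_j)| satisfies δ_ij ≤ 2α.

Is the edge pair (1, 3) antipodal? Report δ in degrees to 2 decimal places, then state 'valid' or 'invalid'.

α = atan 0.45 = 24.23°;  2α = 48.46°
edge 1: e_1 = (+0.21, +1.33);  n_1 = (+0.9878, -0.1560)
edge 3: e_3 = (-4.27, -1.35);  n_3 = (-0.3015, +0.9535)
∠(n_1, n_3) = 116.52°
δ = |180° − 116.52°| = 63.48°
63.48° > 2α = 48.46°  →  invalid

δ = 63.48°, invalid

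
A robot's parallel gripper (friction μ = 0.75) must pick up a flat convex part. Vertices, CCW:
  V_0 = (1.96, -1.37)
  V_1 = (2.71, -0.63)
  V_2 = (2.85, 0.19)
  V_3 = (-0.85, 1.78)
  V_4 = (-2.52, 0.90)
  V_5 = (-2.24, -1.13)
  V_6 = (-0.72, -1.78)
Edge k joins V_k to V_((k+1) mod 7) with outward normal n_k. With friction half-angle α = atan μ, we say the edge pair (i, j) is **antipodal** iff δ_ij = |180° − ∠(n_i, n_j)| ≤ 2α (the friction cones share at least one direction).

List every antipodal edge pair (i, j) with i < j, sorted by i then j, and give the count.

α = atan 0.75 = 36.87°;  2α = 73.74°
n_0 = (+0.7023, -0.7118)
n_1 = (+0.9857, -0.1683)
n_2 = (+0.3948, +0.9188)
n_3 = (-0.4662, +0.8847)
n_4 = (-0.9906, -0.1366)
n_5 = (-0.3932, -0.9195)
n_6 = (+0.1512, -0.9885)
  (0,1): δ = 144.30°  ·
  (0,2): δ = 67.87°  ✓
  (0,3): δ = 16.83°  ✓
  (0,4): δ = 53.24°  ✓
  (0,5): δ = 112.23°  ·
  (0,6): δ = 144.08°  ·
  (1,2): δ = 103.57°  ·
  (1,3): δ = 52.52°  ✓
  (1,4): δ = 17.54°  ✓
  (1,5): δ = 76.54°  ·
  (1,6): δ = 108.39°  ·
  (2,3): δ = 128.96°  ·
  (2,4): δ = 58.89°  ✓
  (2,5): δ = 0.10°  ✓
  (2,6): δ = 31.95°  ✓
  (3,4): δ = 109.93°  ·
  (3,5): δ = 50.94°  ✓
  (3,6): δ = 19.09°  ✓
  (4,5): δ = 121.01°  ·
  (4,6): δ = 89.16°  ·
  (5,6): δ = 148.15°  ·
antipodal pairs: 10

count = 10; pairs: (0,2), (0,3), (0,4), (1,3), (1,4), (2,4), (2,5), (2,6), (3,5), (3,6)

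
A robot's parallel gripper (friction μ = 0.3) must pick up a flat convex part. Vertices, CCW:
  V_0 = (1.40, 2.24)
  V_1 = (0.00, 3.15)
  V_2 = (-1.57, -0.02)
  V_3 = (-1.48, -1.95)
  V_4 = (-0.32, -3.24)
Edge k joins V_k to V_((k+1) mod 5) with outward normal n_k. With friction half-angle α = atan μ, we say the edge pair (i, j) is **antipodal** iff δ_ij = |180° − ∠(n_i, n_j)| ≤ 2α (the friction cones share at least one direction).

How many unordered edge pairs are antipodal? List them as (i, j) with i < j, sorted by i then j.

count = 3; pairs: (0,3), (1,4), (2,4)

α = atan 0.3 = 16.70°;  2α = 33.40°
n_0 = (+0.5450, +0.8384)
n_1 = (-0.8961, +0.4438)
n_2 = (-0.9989, -0.0466)
n_3 = (-0.7436, -0.6686)
n_4 = (+0.9541, -0.2995)
  (0,1): δ = 83.32°  ·
  (0,2): δ = 54.31°  ·
  (0,3): δ = 15.01°  ✓
  (0,4): δ = 105.60°  ·
  (1,2): δ = 150.98°  ·
  (1,3): δ = 111.69°  ·
  (1,4): δ = 8.92°  ✓
  (2,3): δ = 140.71°  ·
  (2,4): δ = 20.10°  ✓
  (3,4): δ = 59.39°  ·
antipodal pairs: 3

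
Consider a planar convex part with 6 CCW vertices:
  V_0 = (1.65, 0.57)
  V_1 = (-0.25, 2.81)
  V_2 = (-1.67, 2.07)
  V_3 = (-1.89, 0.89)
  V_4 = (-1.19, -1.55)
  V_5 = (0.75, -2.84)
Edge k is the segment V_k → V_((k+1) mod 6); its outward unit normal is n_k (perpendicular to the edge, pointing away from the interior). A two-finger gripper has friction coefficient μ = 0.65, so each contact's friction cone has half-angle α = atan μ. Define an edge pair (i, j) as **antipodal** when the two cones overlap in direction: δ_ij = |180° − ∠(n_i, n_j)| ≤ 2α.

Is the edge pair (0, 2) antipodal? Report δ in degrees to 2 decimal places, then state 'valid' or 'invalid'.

δ = 50.87°, valid

α = atan 0.65 = 33.02°;  2α = 66.05°
edge 0: e_0 = (-1.90, +2.24);  n_0 = (+0.7626, +0.6469)
edge 2: e_2 = (-0.22, -1.18);  n_2 = (-0.9831, +0.1833)
∠(n_0, n_2) = 129.13°
δ = |180° − 129.13°| = 50.87°
50.87° ≤ 2α = 66.05°  →  valid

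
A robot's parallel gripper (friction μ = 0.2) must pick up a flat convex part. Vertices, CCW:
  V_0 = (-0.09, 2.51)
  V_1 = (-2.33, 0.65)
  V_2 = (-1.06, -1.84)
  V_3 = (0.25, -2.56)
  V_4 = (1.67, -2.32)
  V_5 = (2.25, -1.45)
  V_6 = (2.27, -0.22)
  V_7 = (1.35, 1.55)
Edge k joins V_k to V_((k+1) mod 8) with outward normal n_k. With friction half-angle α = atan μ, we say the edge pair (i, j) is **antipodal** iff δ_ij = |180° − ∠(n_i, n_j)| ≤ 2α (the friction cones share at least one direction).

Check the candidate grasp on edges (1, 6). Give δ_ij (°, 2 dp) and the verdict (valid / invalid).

α = atan 0.2 = 11.31°;  2α = 22.62°
edge 1: e_1 = (+1.27, -2.49);  n_1 = (-0.8908, -0.4544)
edge 6: e_6 = (-0.92, +1.77);  n_6 = (+0.8873, +0.4612)
∠(n_1, n_6) = 179.56°
δ = |180° − 179.56°| = 0.44°
0.44° ≤ 2α = 22.62°  →  valid

δ = 0.44°, valid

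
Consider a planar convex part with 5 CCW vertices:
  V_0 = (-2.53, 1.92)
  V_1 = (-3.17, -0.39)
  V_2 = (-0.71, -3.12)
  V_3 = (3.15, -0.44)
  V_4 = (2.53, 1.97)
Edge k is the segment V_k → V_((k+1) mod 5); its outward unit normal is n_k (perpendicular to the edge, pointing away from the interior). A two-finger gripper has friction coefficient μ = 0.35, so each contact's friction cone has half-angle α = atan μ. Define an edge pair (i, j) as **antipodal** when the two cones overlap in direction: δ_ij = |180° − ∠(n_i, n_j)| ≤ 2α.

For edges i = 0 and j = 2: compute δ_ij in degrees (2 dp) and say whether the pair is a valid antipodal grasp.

δ = 39.74°, invalid

α = atan 0.35 = 19.29°;  2α = 38.58°
edge 0: e_0 = (-0.64, -2.31);  n_0 = (-0.9637, +0.2670)
edge 2: e_2 = (+3.86, +2.68);  n_2 = (+0.5703, -0.8214)
∠(n_0, n_2) = 140.26°
δ = |180° − 140.26°| = 39.74°
39.74° > 2α = 38.58°  →  invalid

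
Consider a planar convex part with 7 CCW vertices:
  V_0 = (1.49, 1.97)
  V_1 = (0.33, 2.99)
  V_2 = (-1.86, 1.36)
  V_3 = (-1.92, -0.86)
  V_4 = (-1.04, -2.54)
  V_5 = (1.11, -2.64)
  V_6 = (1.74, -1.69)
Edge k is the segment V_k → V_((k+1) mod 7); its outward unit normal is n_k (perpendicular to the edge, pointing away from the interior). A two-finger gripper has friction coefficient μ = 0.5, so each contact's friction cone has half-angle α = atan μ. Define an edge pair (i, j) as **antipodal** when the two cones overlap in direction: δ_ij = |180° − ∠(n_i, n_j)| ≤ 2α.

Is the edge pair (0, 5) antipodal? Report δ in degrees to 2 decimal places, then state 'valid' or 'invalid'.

α = atan 0.5 = 26.57°;  2α = 53.13°
edge 0: e_0 = (-1.16, +1.02);  n_0 = (+0.6603, +0.7510)
edge 5: e_5 = (+0.63, +0.95);  n_5 = (+0.8334, -0.5527)
∠(n_0, n_5) = 82.23°
δ = |180° − 82.23°| = 97.77°
97.77° > 2α = 53.13°  →  invalid

δ = 97.77°, invalid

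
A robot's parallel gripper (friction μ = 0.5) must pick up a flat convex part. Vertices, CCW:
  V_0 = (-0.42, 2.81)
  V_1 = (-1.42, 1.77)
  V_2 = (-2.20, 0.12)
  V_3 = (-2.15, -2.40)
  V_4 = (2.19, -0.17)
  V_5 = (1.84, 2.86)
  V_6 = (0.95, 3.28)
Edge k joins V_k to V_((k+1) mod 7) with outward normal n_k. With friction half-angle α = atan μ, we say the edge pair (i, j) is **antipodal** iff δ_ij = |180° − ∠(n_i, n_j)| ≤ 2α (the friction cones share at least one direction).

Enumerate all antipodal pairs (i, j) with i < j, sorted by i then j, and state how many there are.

count = 7; pairs: (0,3), (0,4), (1,3), (1,4), (2,4), (3,5), (3,6)

α = atan 0.5 = 26.57°;  2α = 53.13°
n_0 = (-0.7208, +0.6931)
n_1 = (-0.9041, +0.4274)
n_2 = (-0.9998, -0.0198)
n_3 = (+0.4570, -0.8895)
n_4 = (+0.9934, +0.1147)
n_5 = (+0.4268, +0.9044)
n_6 = (-0.3245, +0.9459)
  (0,1): δ = 161.42°  ·
  (0,2): δ = 134.99°  ·
  (0,3): δ = 18.93°  ✓
  (0,4): δ = 50.47°  ✓
  (0,5): δ = 108.61°  ·
  (0,6): δ = 152.81°  ·
  (1,2): δ = 153.56°  ·
  (1,3): δ = 37.50°  ✓
  (1,4): δ = 31.89°  ✓
  (1,5): δ = 90.04°  ·
  (1,6): δ = 134.24°  ·
  (2,3): δ = 63.94°  ·
  (2,4): δ = 5.45°  ✓
  (2,5): δ = 63.60°  ·
  (2,6): δ = 107.80°  ·
  (3,4): δ = 110.61°  ·
  (3,5): δ = 52.46°  ✓
  (3,6): δ = 8.26°  ✓
  (4,5): δ = 121.85°  ·
  (4,6): δ = 77.65°  ·
  (5,6): δ = 135.80°  ·
antipodal pairs: 7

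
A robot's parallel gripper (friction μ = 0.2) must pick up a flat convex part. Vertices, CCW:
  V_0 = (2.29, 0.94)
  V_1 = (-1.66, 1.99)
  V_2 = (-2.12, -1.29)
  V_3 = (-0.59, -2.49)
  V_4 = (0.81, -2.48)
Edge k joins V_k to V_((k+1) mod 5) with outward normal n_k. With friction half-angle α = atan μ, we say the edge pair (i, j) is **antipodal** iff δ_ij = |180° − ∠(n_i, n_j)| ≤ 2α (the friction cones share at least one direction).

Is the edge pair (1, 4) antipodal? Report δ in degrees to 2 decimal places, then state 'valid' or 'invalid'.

α = atan 0.2 = 11.31°;  2α = 22.62°
edge 1: e_1 = (-0.46, -3.28);  n_1 = (-0.9903, +0.1389)
edge 4: e_4 = (+1.48, +3.42);  n_4 = (+0.9178, -0.3972)
∠(n_1, n_4) = 164.58°
δ = |180° − 164.58°| = 15.42°
15.42° ≤ 2α = 22.62°  →  valid

δ = 15.42°, valid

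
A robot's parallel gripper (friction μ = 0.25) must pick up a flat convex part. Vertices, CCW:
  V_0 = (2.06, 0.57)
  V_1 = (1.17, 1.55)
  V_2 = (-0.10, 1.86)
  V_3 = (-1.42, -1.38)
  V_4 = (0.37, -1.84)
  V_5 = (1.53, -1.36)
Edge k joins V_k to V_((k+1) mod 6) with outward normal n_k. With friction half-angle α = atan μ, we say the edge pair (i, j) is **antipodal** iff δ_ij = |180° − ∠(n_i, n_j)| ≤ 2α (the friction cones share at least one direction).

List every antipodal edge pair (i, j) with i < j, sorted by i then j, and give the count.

count = 2; pairs: (1,3), (2,5)

α = atan 0.25 = 14.04°;  2α = 28.07°
n_0 = (+0.7403, +0.6723)
n_1 = (+0.2371, +0.9715)
n_2 = (-0.9261, +0.3773)
n_3 = (-0.2489, -0.9685)
n_4 = (+0.3824, -0.9240)
n_5 = (+0.9643, -0.2648)
  (0,1): δ = 145.96°  ·
  (0,2): δ = 64.41°  ·
  (0,3): δ = 33.34°  ·
  (0,4): δ = 70.23°  ·
  (0,5): δ = 122.40°  ·
  (1,2): δ = 98.45°  ·
  (1,3): δ = 0.69°  ✓
  (1,4): δ = 36.20°  ·
  (1,5): δ = 88.36°  ·
  (2,3): δ = 82.25°  ·
  (2,4): δ = 45.35°  ·
  (2,5): δ = 6.81°  ✓
  (3,4): δ = 143.11°  ·
  (3,5): δ = 90.94°  ·
  (4,5): δ = 127.83°  ·
antipodal pairs: 2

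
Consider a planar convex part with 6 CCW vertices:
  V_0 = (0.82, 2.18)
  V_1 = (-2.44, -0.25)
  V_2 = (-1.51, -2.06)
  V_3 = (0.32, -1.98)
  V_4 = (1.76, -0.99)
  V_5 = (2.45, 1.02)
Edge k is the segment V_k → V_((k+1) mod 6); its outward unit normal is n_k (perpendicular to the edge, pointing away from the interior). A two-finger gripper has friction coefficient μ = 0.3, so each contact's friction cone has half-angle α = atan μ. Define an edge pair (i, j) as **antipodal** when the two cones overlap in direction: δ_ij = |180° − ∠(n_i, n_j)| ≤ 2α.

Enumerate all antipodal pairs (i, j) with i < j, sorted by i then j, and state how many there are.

α = atan 0.3 = 16.70°;  2α = 33.40°
n_0 = (-0.5976, +0.8018)
n_1 = (-0.8895, -0.4570)
n_2 = (+0.0437, -0.9990)
n_3 = (+0.5665, -0.8240)
n_4 = (+0.9458, -0.3247)
n_5 = (+0.5798, +0.8147)
  (0,1): δ = 99.51°  ·
  (0,2): δ = 34.20°  ·
  (0,3): δ = 2.19°  ✓
  (0,4): δ = 34.35°  ·
  (0,5): δ = 107.86°  ·
  (1,2): δ = 114.69°  ·
  (1,3): δ = 82.69°  ·
  (1,4): δ = 46.14°  ·
  (1,5): δ = 27.37°  ✓
  (2,3): δ = 147.99°  ·
  (2,4): δ = 111.45°  ·
  (2,5): δ = 37.94°  ·
  (3,4): δ = 143.46°  ·
  (3,5): δ = 69.95°  ·
  (4,5): δ = 106.49°  ·
antipodal pairs: 2

count = 2; pairs: (0,3), (1,5)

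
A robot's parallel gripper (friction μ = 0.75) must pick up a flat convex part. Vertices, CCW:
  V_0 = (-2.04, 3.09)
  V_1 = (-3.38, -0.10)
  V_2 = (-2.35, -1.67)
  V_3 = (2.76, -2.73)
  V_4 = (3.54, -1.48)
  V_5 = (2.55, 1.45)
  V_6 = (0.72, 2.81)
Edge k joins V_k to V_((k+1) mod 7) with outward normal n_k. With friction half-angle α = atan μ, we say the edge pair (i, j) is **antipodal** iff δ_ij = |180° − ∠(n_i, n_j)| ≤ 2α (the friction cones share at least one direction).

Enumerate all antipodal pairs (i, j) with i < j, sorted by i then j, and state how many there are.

α = atan 0.75 = 36.87°;  2α = 73.74°
n_0 = (-0.9220, +0.3873)
n_1 = (-0.8361, -0.5485)
n_2 = (-0.2031, -0.9792)
n_3 = (+0.8484, -0.5294)
n_4 = (+0.9474, +0.3201)
n_5 = (+0.5965, +0.8026)
n_6 = (+0.1009, +0.9949)
  (0,1): δ = 123.95°  ·
  (0,2): δ = 78.93°  ·
  (0,3): δ = 9.18°  ✓
  (0,4): δ = 41.45°  ✓
  (0,5): δ = 76.17°  ·
  (0,6): δ = 106.99°  ·
  (1,2): δ = 134.99°  ·
  (1,3): δ = 65.23°  ✓
  (1,4): δ = 14.60°  ✓
  (1,5): δ = 20.11°  ✓
  (1,6): δ = 50.94°  ✓
  (2,3): δ = 110.25°  ·
  (2,4): δ = 59.61°  ✓
  (2,5): δ = 24.90°  ✓
  (2,6): δ = 5.93°  ✓
  (3,4): δ = 129.37°  ·
  (3,5): δ = 94.65°  ·
  (3,6): δ = 63.83°  ✓
  (4,5): δ = 145.29°  ·
  (4,6): δ = 114.46°  ·
  (5,6): δ = 149.17°  ·
antipodal pairs: 10

count = 10; pairs: (0,3), (0,4), (1,3), (1,4), (1,5), (1,6), (2,4), (2,5), (2,6), (3,6)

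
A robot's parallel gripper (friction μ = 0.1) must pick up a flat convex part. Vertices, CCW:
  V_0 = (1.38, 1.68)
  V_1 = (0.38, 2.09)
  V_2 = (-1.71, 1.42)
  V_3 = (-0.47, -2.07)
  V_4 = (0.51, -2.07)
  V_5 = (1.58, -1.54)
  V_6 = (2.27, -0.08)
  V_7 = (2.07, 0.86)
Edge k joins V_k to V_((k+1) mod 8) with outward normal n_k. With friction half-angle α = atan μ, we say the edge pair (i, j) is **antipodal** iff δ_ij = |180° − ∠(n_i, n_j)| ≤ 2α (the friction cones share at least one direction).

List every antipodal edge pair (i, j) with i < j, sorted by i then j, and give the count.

count = 2; pairs: (1,4), (2,6)

α = atan 0.1 = 5.71°;  2α = 11.42°
n_0 = (+0.3794, +0.9253)
n_1 = (-0.3053, +0.9523)
n_2 = (-0.9423, -0.3348)
n_3 = (+0.0000, -1.0000)
n_4 = (+0.4439, -0.8961)
n_5 = (+0.9041, -0.4273)
n_6 = (+0.9781, +0.2081)
n_7 = (+0.7652, +0.6438)
  (0,1): δ = 139.93°  ·
  (0,2): δ = 48.15°  ·
  (0,3): δ = 22.29°  ·
  (0,4): δ = 48.64°  ·
  (0,5): δ = 87.00°  ·
  (0,6): δ = 124.31°  ·
  (0,7): δ = 152.37°  ·
  (1,2): δ = 88.21°  ·
  (1,3): δ = 17.77°  ·
  (1,4): δ = 8.58°  ✓
  (1,5): δ = 46.93°  ·
  (1,6): δ = 84.24°  ·
  (1,7): δ = 112.30°  ·
  (2,3): δ = 109.56°  ·
  (2,4): δ = 83.21°  ·
  (2,5): δ = 44.86°  ·
  (2,6): δ = 7.55°  ✓
  (2,7): δ = 20.52°  ·
  (3,4): δ = 153.65°  ·
  (3,5): δ = 115.30°  ·
  (3,6): δ = 77.99°  ·
  (3,7): δ = 49.92°  ·
  (4,5): δ = 141.65°  ·
  (4,6): δ = 104.34°  ·
  (4,7): δ = 76.27°  ·
  (5,6): δ = 142.69°  ·
  (5,7): δ = 114.63°  ·
  (6,7): δ = 151.93°  ·
antipodal pairs: 2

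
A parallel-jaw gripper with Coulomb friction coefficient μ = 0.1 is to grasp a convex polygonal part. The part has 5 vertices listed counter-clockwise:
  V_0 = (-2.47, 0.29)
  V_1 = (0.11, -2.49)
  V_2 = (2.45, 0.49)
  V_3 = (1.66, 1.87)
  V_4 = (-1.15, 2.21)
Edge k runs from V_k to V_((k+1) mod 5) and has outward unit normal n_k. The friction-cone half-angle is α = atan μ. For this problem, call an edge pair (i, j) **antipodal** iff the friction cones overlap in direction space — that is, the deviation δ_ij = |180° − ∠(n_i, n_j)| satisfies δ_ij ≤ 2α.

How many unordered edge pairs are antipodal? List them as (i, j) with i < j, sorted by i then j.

count = 1; pairs: (1,4)

α = atan 0.1 = 5.71°;  2α = 11.42°
n_0 = (-0.7330, -0.6802)
n_1 = (+0.7865, -0.6176)
n_2 = (+0.8679, +0.4968)
n_3 = (+0.1201, +0.9928)
n_4 = (-0.8240, +0.5665)
  (0,1): δ = 81.00°  ·
  (0,2): δ = 13.07°  ·
  (0,3): δ = 40.24°  ·
  (0,4): δ = 102.63°  ·
  (1,2): δ = 112.07°  ·
  (1,3): δ = 58.76°  ·
  (1,4): δ = 3.63°  ✓
  (2,3): δ = 126.69°  ·
  (2,4): δ = 64.30°  ·
  (3,4): δ = 117.61°  ·
antipodal pairs: 1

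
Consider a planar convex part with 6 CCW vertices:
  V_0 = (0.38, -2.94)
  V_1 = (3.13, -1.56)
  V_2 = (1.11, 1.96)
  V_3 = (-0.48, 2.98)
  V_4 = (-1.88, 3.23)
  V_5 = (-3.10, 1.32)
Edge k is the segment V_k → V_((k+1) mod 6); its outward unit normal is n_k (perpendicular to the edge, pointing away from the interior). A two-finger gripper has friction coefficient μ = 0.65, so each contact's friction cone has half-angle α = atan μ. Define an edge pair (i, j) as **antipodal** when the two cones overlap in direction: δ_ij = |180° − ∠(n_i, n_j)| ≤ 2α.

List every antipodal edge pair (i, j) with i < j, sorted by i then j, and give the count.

count = 7; pairs: (0,2), (0,3), (0,4), (1,4), (1,5), (2,5), (3,5)

α = atan 0.65 = 33.02°;  2α = 66.05°
n_0 = (+0.4485, -0.8938)
n_1 = (+0.8673, +0.4977)
n_2 = (+0.5400, +0.8417)
n_3 = (+0.1758, +0.9844)
n_4 = (-0.8428, +0.5383)
n_5 = (-0.7744, -0.6326)
  (0,1): δ = 86.80°  ·
  (0,2): δ = 59.33°  ✓
  (0,3): δ = 36.77°  ✓
  (0,4): δ = 30.78°  ✓
  (0,5): δ = 102.60°  ·
  (1,2): δ = 152.53°  ·
  (1,3): δ = 129.97°  ·
  (1,4): δ = 62.42°  ✓
  (1,5): δ = 9.40°  ✓
  (2,3): δ = 157.44°  ·
  (2,4): δ = 89.89°  ·
  (2,5): δ = 18.07°  ✓
  (3,4): δ = 112.44°  ·
  (3,5): δ = 40.63°  ✓
  (4,5): δ = 108.19°  ·
antipodal pairs: 7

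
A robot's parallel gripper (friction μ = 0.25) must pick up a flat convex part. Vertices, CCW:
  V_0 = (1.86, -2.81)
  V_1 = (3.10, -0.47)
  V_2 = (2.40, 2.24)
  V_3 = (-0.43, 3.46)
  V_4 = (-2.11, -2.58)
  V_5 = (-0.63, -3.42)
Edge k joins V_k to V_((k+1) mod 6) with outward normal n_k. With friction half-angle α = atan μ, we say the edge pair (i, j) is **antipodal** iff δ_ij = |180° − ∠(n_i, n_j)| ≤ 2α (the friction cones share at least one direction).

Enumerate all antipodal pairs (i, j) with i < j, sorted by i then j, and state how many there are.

α = atan 0.25 = 14.04°;  2α = 28.07°
n_0 = (+0.8836, -0.4682)
n_1 = (+0.9682, +0.2501)
n_2 = (+0.3959, +0.9183)
n_3 = (-0.9634, +0.2680)
n_4 = (-0.4936, -0.8697)
n_5 = (+0.2379, -0.9713)
  (0,1): δ = 137.60°  ·
  (0,2): δ = 85.40°  ·
  (0,3): δ = 12.38°  ✓
  (0,4): δ = 88.34°  ·
  (0,5): δ = 131.68°  ·
  (1,2): δ = 127.80°  ·
  (1,3): δ = 30.03°  ·
  (1,4): δ = 45.94°  ·
  (1,5): δ = 89.28°  ·
  (2,3): δ = 82.22°  ·
  (2,4): δ = 6.26°  ✓
  (2,5): δ = 37.09°  ·
  (3,4): δ = 104.03°  ·
  (3,5): δ = 60.69°  ·
  (4,5): δ = 136.66°  ·
antipodal pairs: 2

count = 2; pairs: (0,3), (2,4)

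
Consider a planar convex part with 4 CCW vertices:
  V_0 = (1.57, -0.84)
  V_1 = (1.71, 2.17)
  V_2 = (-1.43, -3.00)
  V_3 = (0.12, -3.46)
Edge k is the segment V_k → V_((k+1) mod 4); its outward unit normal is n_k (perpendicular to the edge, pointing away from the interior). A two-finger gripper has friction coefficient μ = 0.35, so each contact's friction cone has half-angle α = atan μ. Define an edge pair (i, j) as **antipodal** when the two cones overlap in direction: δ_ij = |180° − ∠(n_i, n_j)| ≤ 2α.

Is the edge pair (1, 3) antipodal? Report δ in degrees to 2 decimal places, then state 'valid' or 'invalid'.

α = atan 0.35 = 19.29°;  2α = 38.58°
edge 1: e_1 = (-3.14, -5.17);  n_1 = (-0.8547, +0.5191)
edge 3: e_3 = (+1.45, +2.62);  n_3 = (+0.8749, -0.4842)
∠(n_1, n_3) = 177.69°
δ = |180° − 177.69°| = 2.31°
2.31° ≤ 2α = 38.58°  →  valid

δ = 2.31°, valid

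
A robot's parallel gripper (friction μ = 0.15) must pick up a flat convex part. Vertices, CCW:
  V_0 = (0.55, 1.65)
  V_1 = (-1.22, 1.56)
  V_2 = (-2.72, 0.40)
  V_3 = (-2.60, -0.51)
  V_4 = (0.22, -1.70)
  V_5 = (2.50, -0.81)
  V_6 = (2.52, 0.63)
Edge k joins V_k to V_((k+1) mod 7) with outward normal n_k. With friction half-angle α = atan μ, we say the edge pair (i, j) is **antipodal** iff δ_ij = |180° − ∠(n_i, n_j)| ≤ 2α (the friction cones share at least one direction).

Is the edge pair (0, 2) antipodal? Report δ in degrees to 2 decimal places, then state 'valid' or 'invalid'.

α = atan 0.15 = 8.53°;  2α = 17.06°
edge 0: e_0 = (-1.77, -0.09);  n_0 = (-0.0508, +0.9987)
edge 2: e_2 = (+0.12, -0.91);  n_2 = (-0.9914, -0.1307)
∠(n_0, n_2) = 94.60°
δ = |180° − 94.60°| = 85.40°
85.40° > 2α = 17.06°  →  invalid

δ = 85.40°, invalid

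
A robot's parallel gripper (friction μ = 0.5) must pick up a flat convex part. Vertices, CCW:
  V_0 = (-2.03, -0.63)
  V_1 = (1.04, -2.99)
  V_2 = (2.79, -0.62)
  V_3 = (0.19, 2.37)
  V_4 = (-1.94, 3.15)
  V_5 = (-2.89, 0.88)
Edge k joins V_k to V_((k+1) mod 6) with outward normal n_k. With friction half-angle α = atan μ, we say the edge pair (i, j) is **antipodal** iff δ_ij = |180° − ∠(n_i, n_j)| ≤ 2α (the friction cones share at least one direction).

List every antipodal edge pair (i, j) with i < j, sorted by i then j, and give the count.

α = atan 0.5 = 26.57°;  2α = 53.13°
n_0 = (-0.6095, -0.7928)
n_1 = (+0.8045, -0.5940)
n_2 = (+0.7546, +0.6562)
n_3 = (+0.3439, +0.9390)
n_4 = (-0.9225, +0.3861)
n_5 = (-0.8690, -0.4949)
  (0,1): δ = 88.89°  ·
  (0,2): δ = 11.44°  ✓
  (0,3): δ = 17.44°  ✓
  (0,4): δ = 104.84°  ·
  (0,5): δ = 157.21°  ·
  (1,2): δ = 102.55°  ·
  (1,3): δ = 73.67°  ·
  (1,4): δ = 13.73°  ✓
  (1,5): δ = 66.11°  ·
  (2,3): δ = 151.12°  ·
  (2,4): δ = 63.72°  ·
  (2,5): δ = 11.35°  ✓
  (3,4): δ = 92.60°  ·
  (3,5): δ = 40.22°  ✓
  (4,5): δ = 127.63°  ·
antipodal pairs: 5

count = 5; pairs: (0,2), (0,3), (1,4), (2,5), (3,5)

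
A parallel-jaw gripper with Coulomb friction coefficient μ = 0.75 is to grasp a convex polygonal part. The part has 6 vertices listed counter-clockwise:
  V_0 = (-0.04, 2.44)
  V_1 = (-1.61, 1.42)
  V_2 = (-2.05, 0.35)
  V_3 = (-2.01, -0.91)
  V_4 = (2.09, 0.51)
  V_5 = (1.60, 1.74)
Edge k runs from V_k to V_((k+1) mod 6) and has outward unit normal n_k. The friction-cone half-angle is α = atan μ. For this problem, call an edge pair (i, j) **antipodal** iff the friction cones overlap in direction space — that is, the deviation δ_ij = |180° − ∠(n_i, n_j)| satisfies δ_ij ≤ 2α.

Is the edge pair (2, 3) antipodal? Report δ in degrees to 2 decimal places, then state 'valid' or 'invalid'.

δ = 72.72°, valid

α = atan 0.75 = 36.87°;  2α = 73.74°
edge 2: e_2 = (+0.04, -1.26);  n_2 = (-0.9995, -0.0317)
edge 3: e_3 = (+4.10, +1.42);  n_3 = (+0.3273, -0.9449)
∠(n_2, n_3) = 107.28°
δ = |180° − 107.28°| = 72.72°
72.72° ≤ 2α = 73.74°  →  valid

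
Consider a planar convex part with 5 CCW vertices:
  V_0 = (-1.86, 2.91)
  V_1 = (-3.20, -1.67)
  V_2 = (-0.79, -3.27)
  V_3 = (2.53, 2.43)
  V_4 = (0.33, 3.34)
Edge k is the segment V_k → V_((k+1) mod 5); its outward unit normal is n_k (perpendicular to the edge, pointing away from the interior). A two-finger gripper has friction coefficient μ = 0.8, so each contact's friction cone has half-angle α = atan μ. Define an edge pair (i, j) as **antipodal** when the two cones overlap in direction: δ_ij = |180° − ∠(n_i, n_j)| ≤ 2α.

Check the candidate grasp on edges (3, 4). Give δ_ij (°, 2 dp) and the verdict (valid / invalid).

δ = 146.42°, invalid

α = atan 0.8 = 38.66°;  2α = 77.32°
edge 3: e_3 = (-2.20, +0.91);  n_3 = (+0.3822, +0.9241)
edge 4: e_4 = (-2.19, -0.43);  n_4 = (-0.1927, +0.9813)
∠(n_3, n_4) = 33.58°
δ = |180° − 33.58°| = 146.42°
146.42° > 2α = 77.32°  →  invalid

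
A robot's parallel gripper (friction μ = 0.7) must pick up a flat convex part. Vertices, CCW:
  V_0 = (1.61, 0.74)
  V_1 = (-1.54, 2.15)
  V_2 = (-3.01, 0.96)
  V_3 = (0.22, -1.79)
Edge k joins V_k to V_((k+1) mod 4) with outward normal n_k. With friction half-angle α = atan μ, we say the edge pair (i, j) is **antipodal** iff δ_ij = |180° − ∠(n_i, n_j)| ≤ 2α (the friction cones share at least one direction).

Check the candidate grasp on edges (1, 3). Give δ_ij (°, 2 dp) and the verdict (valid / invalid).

δ = 22.22°, valid

α = atan 0.7 = 34.99°;  2α = 69.98°
edge 1: e_1 = (-1.47, -1.19);  n_1 = (-0.6292, +0.7772)
edge 3: e_3 = (+1.39, +2.53);  n_3 = (+0.8764, -0.4815)
∠(n_1, n_3) = 157.78°
δ = |180° − 157.78°| = 22.22°
22.22° ≤ 2α = 69.98°  →  valid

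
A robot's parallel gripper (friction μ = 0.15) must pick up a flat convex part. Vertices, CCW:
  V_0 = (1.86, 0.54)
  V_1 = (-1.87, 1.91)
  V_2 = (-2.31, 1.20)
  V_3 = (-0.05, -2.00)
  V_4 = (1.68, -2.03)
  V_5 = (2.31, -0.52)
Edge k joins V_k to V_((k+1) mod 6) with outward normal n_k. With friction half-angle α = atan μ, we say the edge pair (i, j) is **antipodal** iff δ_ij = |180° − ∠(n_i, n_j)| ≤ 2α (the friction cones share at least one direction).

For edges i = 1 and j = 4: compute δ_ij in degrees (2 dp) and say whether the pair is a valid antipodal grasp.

α = atan 0.15 = 8.53°;  2α = 17.06°
edge 1: e_1 = (-0.44, -0.71);  n_1 = (-0.8500, +0.5268)
edge 4: e_4 = (+0.63, +1.51);  n_4 = (+0.9229, -0.3850)
∠(n_1, n_4) = 170.86°
δ = |180° − 170.86°| = 9.14°
9.14° ≤ 2α = 17.06°  →  valid

δ = 9.14°, valid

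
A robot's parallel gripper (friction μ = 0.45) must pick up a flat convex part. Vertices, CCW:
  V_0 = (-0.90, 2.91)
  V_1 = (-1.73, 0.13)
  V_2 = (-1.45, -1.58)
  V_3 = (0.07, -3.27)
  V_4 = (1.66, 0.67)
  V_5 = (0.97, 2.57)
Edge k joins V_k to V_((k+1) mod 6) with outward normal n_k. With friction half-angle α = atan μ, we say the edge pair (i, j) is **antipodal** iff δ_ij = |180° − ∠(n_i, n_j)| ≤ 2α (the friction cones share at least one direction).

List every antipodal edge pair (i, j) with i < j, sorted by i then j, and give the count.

count = 6; pairs: (0,3), (0,4), (1,3), (1,4), (2,4), (2,5)

α = atan 0.45 = 24.23°;  2α = 48.46°
n_0 = (-0.9582, +0.2861)
n_1 = (-0.9869, -0.1616)
n_2 = (-0.7435, -0.6687)
n_3 = (+0.9273, -0.3742)
n_4 = (+0.9399, +0.3413)
n_5 = (+0.1789, +0.9839)
  (0,1): δ = 154.08°  ·
  (0,2): δ = 121.41°  ·
  (0,3): δ = 5.35°  ✓
  (0,4): δ = 36.58°  ✓
  (0,5): δ = 96.32°  ·
  (1,2): δ = 147.33°  ·
  (1,3): δ = 31.28°  ✓
  (1,4): δ = 10.66°  ✓
  (1,5): δ = 70.40°  ·
  (2,3): δ = 63.95°  ·
  (2,4): δ = 22.01°  ✓
  (2,5): δ = 37.73°  ✓
  (3,4): δ = 138.06°  ·
  (3,5): δ = 78.33°  ·
  (4,5): δ = 120.26°  ·
antipodal pairs: 6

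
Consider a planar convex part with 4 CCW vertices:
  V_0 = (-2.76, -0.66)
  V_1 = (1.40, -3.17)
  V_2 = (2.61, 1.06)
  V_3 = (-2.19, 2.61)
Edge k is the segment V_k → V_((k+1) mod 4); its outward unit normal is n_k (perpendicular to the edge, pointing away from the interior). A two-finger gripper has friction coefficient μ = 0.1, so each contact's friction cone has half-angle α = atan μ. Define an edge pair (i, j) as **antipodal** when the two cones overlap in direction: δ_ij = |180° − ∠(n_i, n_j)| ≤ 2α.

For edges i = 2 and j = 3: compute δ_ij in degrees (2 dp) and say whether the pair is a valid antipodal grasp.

α = atan 0.1 = 5.71°;  2α = 11.42°
edge 2: e_2 = (-4.80, +1.55);  n_2 = (+0.3073, +0.9516)
edge 3: e_3 = (-0.57, -3.27);  n_3 = (-0.9851, +0.1717)
∠(n_2, n_3) = 98.01°
δ = |180° − 98.01°| = 81.99°
81.99° > 2α = 11.42°  →  invalid

δ = 81.99°, invalid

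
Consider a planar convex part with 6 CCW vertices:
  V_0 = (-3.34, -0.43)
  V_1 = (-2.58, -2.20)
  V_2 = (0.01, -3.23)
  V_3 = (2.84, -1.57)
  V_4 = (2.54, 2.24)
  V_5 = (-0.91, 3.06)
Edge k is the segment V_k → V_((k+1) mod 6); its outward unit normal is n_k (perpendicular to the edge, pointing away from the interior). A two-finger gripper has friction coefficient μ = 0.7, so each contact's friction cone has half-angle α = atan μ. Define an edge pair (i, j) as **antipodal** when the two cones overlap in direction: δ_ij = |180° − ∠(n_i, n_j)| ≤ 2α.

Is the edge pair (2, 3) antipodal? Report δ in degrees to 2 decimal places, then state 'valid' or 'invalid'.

δ = 115.89°, invalid

α = atan 0.7 = 34.99°;  2α = 69.98°
edge 2: e_2 = (+2.83, +1.66);  n_2 = (+0.5060, -0.8626)
edge 3: e_3 = (-0.30, +3.81);  n_3 = (+0.9969, +0.0785)
∠(n_2, n_3) = 64.11°
δ = |180° − 64.11°| = 115.89°
115.89° > 2α = 69.98°  →  invalid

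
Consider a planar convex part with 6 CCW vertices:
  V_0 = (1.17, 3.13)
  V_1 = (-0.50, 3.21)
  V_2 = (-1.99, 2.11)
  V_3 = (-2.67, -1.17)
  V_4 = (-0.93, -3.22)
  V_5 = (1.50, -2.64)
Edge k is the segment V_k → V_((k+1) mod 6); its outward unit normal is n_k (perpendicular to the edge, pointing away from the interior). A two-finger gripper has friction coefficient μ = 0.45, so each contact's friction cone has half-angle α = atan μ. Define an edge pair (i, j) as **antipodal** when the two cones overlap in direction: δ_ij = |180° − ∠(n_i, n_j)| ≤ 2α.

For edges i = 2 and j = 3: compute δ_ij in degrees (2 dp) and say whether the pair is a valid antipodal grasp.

δ = 127.96°, invalid

α = atan 0.45 = 24.23°;  2α = 48.46°
edge 2: e_2 = (-0.68, -3.28);  n_2 = (-0.9792, +0.2030)
edge 3: e_3 = (+1.74, -2.05);  n_3 = (-0.7624, -0.6471)
∠(n_2, n_3) = 52.04°
δ = |180° − 52.04°| = 127.96°
127.96° > 2α = 48.46°  →  invalid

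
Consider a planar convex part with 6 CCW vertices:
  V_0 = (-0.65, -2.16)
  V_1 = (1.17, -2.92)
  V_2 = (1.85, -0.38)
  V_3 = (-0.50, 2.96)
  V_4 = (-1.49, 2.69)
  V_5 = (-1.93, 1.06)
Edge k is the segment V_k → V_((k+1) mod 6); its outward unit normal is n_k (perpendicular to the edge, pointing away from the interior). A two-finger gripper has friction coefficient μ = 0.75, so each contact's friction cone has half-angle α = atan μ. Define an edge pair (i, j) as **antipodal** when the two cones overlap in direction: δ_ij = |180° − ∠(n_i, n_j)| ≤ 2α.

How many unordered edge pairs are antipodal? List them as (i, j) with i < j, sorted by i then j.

α = atan 0.75 = 36.87°;  2α = 73.74°
n_0 = (-0.3853, -0.9228)
n_1 = (+0.9660, -0.2586)
n_2 = (+0.8178, +0.5754)
n_3 = (-0.2631, +0.9648)
n_4 = (-0.9654, +0.2606)
n_5 = (-0.9293, -0.3694)
  (0,1): δ = 82.32°  ·
  (0,2): δ = 32.21°  ✓
  (0,3): δ = 37.92°  ✓
  (0,4): δ = 97.56°  ·
  (0,5): δ = 134.34°  ·
  (1,2): δ = 129.88°  ·
  (1,3): δ = 59.76°  ✓
  (1,4): δ = 0.12°  ✓
  (1,5): δ = 36.67°  ✓
  (2,3): δ = 109.87°  ·
  (2,4): δ = 50.24°  ✓
  (2,5): δ = 13.45°  ✓
  (3,4): δ = 120.36°  ·
  (3,5): δ = 83.58°  ·
  (4,5): δ = 143.22°  ·
antipodal pairs: 7

count = 7; pairs: (0,2), (0,3), (1,3), (1,4), (1,5), (2,4), (2,5)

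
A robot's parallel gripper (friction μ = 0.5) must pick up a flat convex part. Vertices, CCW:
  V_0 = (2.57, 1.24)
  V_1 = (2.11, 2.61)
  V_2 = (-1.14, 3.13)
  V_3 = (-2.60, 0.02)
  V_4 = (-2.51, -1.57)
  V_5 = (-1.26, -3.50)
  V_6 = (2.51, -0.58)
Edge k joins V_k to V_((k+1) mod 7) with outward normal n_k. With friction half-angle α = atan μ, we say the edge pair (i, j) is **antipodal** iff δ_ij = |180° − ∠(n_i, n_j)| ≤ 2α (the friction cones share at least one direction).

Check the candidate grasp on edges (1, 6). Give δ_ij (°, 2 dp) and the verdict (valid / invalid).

δ = 97.20°, invalid

α = atan 0.5 = 26.57°;  2α = 53.13°
edge 1: e_1 = (-3.25, +0.52);  n_1 = (+0.1580, +0.9874)
edge 6: e_6 = (+0.06, +1.82);  n_6 = (+0.9995, -0.0329)
∠(n_1, n_6) = 82.80°
δ = |180° − 82.80°| = 97.20°
97.20° > 2α = 53.13°  →  invalid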